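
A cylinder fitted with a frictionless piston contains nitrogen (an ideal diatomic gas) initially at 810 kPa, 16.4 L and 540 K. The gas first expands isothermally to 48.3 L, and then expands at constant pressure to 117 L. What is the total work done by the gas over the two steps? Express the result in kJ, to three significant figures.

W_total ≈ 33.2 kJ

Step 1 (isothermal): W = P₁V₁ ln(V₂/V₁) = (13284) ln(48.3/16.4) = 14349 J.
After step 1: P = 275 kPa, V = 48.3 L, T = 540 K.
Step 2 (isobaric): W = PΔV = (275 kPa)(117 − 48.3 L) = 18895 J.
W_total = 14349 + 18895 = 33243 J.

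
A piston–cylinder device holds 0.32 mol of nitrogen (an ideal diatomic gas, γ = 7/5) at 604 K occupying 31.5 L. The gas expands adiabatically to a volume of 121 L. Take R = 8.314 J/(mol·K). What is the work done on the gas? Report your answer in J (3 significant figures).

W ≈ -1670 J

Adiabatic: TV^(γ−1) = const with γ = 7/5.
T₂ = T₁ (V₁/V₂)^(γ−1) = 604 × (31.5/121)^0.4 = 604 × 0.5837 = 352.6 K.
W_by = nCᵥ(T₁ − T₂) = (0.32)(20.79)(604 − 352.6) = 1672 J.
Work on gas = −W_by = -1672 J.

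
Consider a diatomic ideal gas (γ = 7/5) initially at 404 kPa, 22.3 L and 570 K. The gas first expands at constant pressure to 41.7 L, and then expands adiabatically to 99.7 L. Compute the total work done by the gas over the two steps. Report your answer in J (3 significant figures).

W_total ≈ 20200 J

Step 1 (isobaric): W = PΔV = (404 kPa)(41.7 − 22.3 L) = 7838 J.
After step 1: P = 404 kPa, V = 41.7 L, T = 1066 K.
Step 2 (adiabatic): W = (P₁V₁ − P₂V₂)/(γ−1) = (16847 − 11888)/0.4 = 12398 J.
W_total = 7838 + 12398 = 20236 J.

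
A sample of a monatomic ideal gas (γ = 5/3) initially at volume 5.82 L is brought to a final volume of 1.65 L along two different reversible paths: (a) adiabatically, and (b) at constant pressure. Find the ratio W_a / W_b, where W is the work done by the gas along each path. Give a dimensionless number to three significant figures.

Path (a) adiabatic: W = P₁V₁(1 − (V₁/V₂)^(γ−1))/(γ−1) → W_a/(P₁V₁) = -1.976.
Path (b) isobaric: W = P₁(V₂ − V₁) → W_b/(P₁V₁) = -0.7165.
W_a / W_b = -1.976 / -0.7165 = 2.758.

W_a / W_b ≈ 2.76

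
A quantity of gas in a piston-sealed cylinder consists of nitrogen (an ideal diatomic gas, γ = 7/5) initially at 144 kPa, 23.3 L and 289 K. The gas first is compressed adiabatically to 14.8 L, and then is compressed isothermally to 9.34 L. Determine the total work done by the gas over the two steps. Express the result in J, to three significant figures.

W_total ≈ -3520 J

Step 1 (adiabatic): W = (P₁V₁ − P₂V₂)/(γ−1) = (3355 − 4023)/0.4 = -1670 J.
After step 1: P = 271.8 kPa, V = 14.8 L, T = 346.5 K.
Step 2 (isothermal): W = P₁V₁ ln(V₂/V₁) = (4023) ln(9.34/14.8) = -1852 J.
W_total = -1670 − 1852 = -3522 J.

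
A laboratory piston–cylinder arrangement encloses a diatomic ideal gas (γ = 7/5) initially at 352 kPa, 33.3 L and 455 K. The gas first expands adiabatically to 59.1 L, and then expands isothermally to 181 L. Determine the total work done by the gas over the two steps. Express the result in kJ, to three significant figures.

W_total ≈ 16.4 kJ

Step 1 (adiabatic): W = (P₁V₁ − P₂V₂)/(γ−1) = (11722 − 9318)/0.4 = 6009 J.
After step 1: P = 157.7 kPa, V = 59.1 L, T = 361.7 K.
Step 2 (isothermal): W = P₁V₁ ln(V₂/V₁) = (9318) ln(181/59.1) = 10429 J.
W_total = 6009 + 10429 = 16438 J.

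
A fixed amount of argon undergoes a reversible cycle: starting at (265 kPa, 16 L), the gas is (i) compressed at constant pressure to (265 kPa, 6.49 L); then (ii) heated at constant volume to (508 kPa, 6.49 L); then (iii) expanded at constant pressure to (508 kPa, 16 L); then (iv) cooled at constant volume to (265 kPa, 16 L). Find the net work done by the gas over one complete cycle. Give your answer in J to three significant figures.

Constant-volume legs do no work.
W(i) = (265)(6.49 − 16) = -2520 J; W(iii) = (508)(16 − 6.49) = 4831 J.
W_net = -2520 + 4831 = 2311 J (the clockwise enclosed area).

W_net ≈ 2310 J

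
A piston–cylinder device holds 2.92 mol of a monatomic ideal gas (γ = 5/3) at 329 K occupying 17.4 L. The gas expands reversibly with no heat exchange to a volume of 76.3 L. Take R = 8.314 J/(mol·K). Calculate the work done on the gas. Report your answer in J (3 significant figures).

Adiabatic: TV^(γ−1) = const with γ = 5/3.
T₂ = T₁ (V₁/V₂)^(γ−1) = 329 × (17.4/76.3)^0.667 = 329 × 0.3733 = 122.8 K.
W_by = nCᵥ(T₁ − T₂) = (2.92)(12.47)(329 − 122.8) = 7509 J.
Work on gas = −W_by = -7509 J.

W ≈ -7510 J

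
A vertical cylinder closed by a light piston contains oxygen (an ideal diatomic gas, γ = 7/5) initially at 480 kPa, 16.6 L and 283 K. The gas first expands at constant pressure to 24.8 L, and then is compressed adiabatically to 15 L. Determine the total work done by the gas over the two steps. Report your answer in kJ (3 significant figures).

W_total ≈ -2.69 kJ

Step 1 (isobaric): W = PΔV = (480 kPa)(24.8 − 16.6 L) = 3936 J.
After step 1: P = 480 kPa, V = 24.8 L, T = 422.8 K.
Step 2 (adiabatic): W = (P₁V₁ − P₂V₂)/(γ−1) = (11904 − 14556)/0.4 = -6630 J.
W_total = 3936 − 6630 = -2694 J.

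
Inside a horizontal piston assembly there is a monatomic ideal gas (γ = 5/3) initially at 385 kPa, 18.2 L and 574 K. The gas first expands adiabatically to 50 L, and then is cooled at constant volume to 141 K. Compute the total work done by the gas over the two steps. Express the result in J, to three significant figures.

W_total ≈ 5150 J

Step 1 (adiabatic): W = (P₁V₁ − P₂V₂)/(γ−1) = (7007 − 3572)/0.667 = 5152 J.
Step 2 (isochoric): W = 0 (constant volume).
W_total = 5152 + 0 = 5152 J.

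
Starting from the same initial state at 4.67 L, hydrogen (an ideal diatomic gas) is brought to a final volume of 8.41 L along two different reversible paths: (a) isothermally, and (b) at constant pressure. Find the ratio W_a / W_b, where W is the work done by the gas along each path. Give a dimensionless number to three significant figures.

W_a / W_b ≈ 0.735

Path (a) isothermal: W = P₁V₁ ln(V₂/V₁) → W_a/(P₁V₁) = 0.5883.
Path (b) isobaric: W = P₁(V₂ − V₁) → W_b/(P₁V₁) = 0.8009.
W_a / W_b = 0.5883 / 0.8009 = 0.7345.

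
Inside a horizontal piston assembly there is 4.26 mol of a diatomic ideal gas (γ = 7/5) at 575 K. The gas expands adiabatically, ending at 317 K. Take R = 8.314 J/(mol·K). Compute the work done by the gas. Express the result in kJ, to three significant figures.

Adiabatic ⇒ Q = 0, so W_by = −ΔU = nCᵥ(T₁ − T₂).
Cᵥ = 5R/2 = 20.79 J/(mol·K).
W = (4.26)(20.79)(575 − 317) = 22844 J.

W ≈ 22.8 kJ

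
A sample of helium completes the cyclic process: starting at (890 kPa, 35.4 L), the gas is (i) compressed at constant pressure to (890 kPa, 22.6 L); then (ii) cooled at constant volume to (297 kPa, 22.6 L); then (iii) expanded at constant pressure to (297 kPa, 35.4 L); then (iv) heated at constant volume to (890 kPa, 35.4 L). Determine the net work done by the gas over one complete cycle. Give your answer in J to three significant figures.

W_net ≈ -7590 J

Constant-volume legs do no work.
W(i) = (890)(22.6 − 35.4) = -11392 J; W(iii) = (297)(35.4 − 22.6) = 3802 J.
W_net = -11392 + 3802 = -7590 J (the counter-clockwise enclosed area).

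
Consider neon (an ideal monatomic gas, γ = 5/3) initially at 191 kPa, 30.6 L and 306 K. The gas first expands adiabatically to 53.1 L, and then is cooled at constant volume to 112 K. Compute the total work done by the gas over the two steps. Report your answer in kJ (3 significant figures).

W_total ≈ 2.70 kJ

Step 1 (adiabatic): W = (P₁V₁ − P₂V₂)/(γ−1) = (5845 − 4047)/0.667 = 2696 J.
Step 2 (isochoric): W = 0 (constant volume).
W_total = 2696 + 0 = 2696 J.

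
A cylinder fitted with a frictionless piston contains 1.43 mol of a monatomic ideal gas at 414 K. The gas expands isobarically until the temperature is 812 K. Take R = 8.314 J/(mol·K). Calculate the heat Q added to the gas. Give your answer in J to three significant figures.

Isobaric: W = nRΔT = (1.43)(8.314)(398) = 4732 J.
ΔU = nCᵥΔT with Cᵥ = 3R/2: ΔU = (1.43)(12.47)(398) = 7098 J.
Q = ΔU + W = 7098 + 4732 = 11830 J.

Q ≈ 11800 J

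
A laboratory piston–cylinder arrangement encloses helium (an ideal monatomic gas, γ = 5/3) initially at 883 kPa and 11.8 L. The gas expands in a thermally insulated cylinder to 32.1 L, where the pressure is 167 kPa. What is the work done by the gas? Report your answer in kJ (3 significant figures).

Adiabatic: W = (P₁V₁ − P₂V₂)/(γ − 1) with γ = 5/3.
P₁V₁ = 10419 J, P₂V₂ = 5361 J.
W = (10419 − 5361) / 0.6667 = 7588 J.

W ≈ 7.59 kJ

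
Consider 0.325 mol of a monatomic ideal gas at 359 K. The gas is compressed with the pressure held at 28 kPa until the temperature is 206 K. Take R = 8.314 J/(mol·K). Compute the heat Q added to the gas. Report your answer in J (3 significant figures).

Q ≈ -1030 J

Isobaric: W = nRΔT = (0.325)(8.314)(-153) = -413.4 J.
ΔU = nCᵥΔT with Cᵥ = 3R/2: ΔU = (0.325)(12.47)(-153) = -620.1 J.
Q = ΔU + W = -620.1 − 413.4 = -1034 J.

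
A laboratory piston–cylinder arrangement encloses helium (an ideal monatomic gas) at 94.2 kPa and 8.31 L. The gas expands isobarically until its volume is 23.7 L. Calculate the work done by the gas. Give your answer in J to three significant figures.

Isobaric: W = P ΔV.
W = (94.2 kPa)(23.7 − 8.31 L) = (94.2)(15.39) = 1450 J.

W ≈ 1450 J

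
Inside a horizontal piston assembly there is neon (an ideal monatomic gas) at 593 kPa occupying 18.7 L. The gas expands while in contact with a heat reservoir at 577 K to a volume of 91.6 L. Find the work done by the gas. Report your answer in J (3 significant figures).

Isothermal: W = nRT ln(V₂/V₁) = P₁V₁ ln(V₂/V₁).
P₁V₁ = (593 kPa)(18.7 L) = 11089 J.
W = 11089 × ln(91.6/18.7) = 11089 × 1.589
W_by_gas = 17620 J.

W ≈ 17600 J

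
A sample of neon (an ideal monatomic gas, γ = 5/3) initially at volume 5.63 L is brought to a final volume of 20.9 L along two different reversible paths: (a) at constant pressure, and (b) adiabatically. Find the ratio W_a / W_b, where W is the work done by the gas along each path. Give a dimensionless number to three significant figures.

W_a / W_b ≈ 3.10

Path (a) isobaric: W = P₁(V₂ − V₁) → W_a/(P₁V₁) = 2.712.
Path (b) adiabatic: W = P₁V₁(1 − (V₁/V₂)^(γ−1))/(γ−1) → W_b/(P₁V₁) = 0.8743.
W_a / W_b = 2.712 / 0.8743 = 3.102.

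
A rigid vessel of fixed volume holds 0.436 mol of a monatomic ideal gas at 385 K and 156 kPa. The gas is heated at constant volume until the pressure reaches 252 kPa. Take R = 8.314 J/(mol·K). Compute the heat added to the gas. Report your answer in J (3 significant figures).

Constant volume ⇒ W = 0, so Q = ΔU = nCᵥΔT with Cᵥ = 3R/2 = 12.47 J/(mol·K).
At constant V, T₂/T₁ = P₂/P₁ ⇒ ΔT = T₁(P₂/P₁ − 1) = 385·(252/156 − 1) = 236.9 K.
ΔU = (0.436)(12.47)(236.9) = 1288 J.

Q ≈ 1290 J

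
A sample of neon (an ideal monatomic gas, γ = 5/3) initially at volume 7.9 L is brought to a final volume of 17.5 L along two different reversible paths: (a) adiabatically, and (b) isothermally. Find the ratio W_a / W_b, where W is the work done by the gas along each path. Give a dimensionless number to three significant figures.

Path (a) adiabatic: W = P₁V₁(1 − (V₁/V₂)^(γ−1))/(γ−1) → W_a/(P₁V₁) = 0.6173.
Path (b) isothermal: W = P₁V₁ ln(V₂/V₁) → W_b/(P₁V₁) = 0.7953.
W_a / W_b = 0.6173 / 0.7953 = 0.7761.

W_a / W_b ≈ 0.776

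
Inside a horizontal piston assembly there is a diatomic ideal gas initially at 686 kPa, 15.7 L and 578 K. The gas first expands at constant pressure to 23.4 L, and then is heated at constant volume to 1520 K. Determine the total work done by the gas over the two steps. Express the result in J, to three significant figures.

Step 1 (isobaric): W = PΔV = (686 kPa)(23.4 − 15.7 L) = 5282 J.
Step 2 (isochoric): W = 0 (constant volume).
W_total = 5282 + 0 = 5282 J.

W_total ≈ 5280 J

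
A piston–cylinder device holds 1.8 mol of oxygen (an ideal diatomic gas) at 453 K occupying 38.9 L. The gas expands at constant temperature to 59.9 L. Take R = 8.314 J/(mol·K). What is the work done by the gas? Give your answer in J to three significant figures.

W ≈ 2930 J

Isothermal: W = nRT ln(V₂/V₁).
W = (1.8)(8.314)(453) × ln(59.9/38.9)
  = 6779 × 0.4317
W_by_gas = 2926 J.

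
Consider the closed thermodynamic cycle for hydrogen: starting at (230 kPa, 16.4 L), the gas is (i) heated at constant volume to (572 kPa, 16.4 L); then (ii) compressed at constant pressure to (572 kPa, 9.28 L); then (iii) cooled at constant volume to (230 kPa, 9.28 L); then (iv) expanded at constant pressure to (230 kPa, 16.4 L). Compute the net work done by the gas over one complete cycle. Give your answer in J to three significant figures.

Constant-volume legs do no work.
W(ii) = (572)(9.28 − 16.4) = -4073 J; W(iv) = (230)(16.4 − 9.28) = 1638 J.
W_net = -4073 + 1638 = -2435 J (the counter-clockwise enclosed area).

W_net ≈ -2440 J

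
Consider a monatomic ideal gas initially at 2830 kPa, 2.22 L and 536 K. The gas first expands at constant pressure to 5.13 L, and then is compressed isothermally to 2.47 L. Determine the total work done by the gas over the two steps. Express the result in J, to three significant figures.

W_total ≈ -2380 J

Step 1 (isobaric): W = PΔV = (2830 kPa)(5.13 − 2.22 L) = 8235 J.
After step 1: P = 2830 kPa, V = 5.13 L, T = 1239 K.
Step 2 (isothermal): W = P₁V₁ ln(V₂/V₁) = (14518) ln(2.47/5.13) = -10611 J.
W_total = 8235 − 10611 = -2376 J.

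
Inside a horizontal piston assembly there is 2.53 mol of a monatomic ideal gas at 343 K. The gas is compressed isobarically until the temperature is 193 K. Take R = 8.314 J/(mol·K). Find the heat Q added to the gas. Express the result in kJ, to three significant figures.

Isobaric: W = nRΔT = (2.53)(8.314)(-150) = -3155 J.
ΔU = nCᵥΔT with Cᵥ = 3R/2: ΔU = (2.53)(12.47)(-150) = -4733 J.
Q = ΔU + W = -4733 − 3155 = -7888 J.

Q ≈ -7.89 kJ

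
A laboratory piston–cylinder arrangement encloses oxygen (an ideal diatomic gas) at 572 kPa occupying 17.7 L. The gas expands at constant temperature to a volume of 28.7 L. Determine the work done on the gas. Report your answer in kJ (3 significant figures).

Isothermal: W = nRT ln(V₂/V₁) = P₁V₁ ln(V₂/V₁).
P₁V₁ = (572 kPa)(17.7 L) = 10124 J.
W = 10124 × ln(28.7/17.7) = 10124 × 0.4833
W_by_gas = 4893 J; work on gas = −W_by = -4893 J.

W ≈ -4.89 kJ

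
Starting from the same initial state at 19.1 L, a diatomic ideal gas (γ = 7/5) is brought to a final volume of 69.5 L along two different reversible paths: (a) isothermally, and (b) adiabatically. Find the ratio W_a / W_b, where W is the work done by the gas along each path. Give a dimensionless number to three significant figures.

Path (a) isothermal: W = P₁V₁ ln(V₂/V₁) → W_a/(P₁V₁) = 1.292.
Path (b) adiabatic: W = P₁V₁(1 − (V₁/V₂)^(γ−1))/(γ−1) → W_b/(P₁V₁) = 1.009.
W_a / W_b = 1.292 / 1.009 = 1.28.

W_a / W_b ≈ 1.28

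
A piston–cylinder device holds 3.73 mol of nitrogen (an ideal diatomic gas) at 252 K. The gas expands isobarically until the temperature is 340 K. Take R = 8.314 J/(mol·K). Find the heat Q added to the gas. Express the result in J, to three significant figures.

Isobaric: W = nRΔT = (3.73)(8.314)(88) = 2729 J.
ΔU = nCᵥΔT with Cᵥ = 5R/2: ΔU = (3.73)(20.79)(88) = 6822 J.
Q = ΔU + W = 6822 + 2729 = 9551 J.

Q ≈ 9550 J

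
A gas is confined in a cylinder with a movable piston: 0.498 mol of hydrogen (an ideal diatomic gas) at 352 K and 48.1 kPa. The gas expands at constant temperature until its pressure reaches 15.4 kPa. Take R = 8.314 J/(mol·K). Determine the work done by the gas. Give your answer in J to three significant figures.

Isothermal process: W = nRT ln(V₂/V₁) = nRT ln(P₁/P₂).
W = (0.498)(8.314)(352) × ln(48.1/15.4)
  = 1457 × ln(3.123) = 1457 × 1.139
W_by_gas = 1660 J.

W ≈ 1660 J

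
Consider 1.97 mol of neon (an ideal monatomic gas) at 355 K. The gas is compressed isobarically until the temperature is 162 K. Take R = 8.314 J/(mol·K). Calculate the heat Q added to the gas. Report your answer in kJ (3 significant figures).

Q ≈ -7.90 kJ

Isobaric: W = nRΔT = (1.97)(8.314)(-193) = -3161 J.
ΔU = nCᵥΔT with Cᵥ = 3R/2: ΔU = (1.97)(12.47)(-193) = -4742 J.
Q = ΔU + W = -4742 − 3161 = -7903 J.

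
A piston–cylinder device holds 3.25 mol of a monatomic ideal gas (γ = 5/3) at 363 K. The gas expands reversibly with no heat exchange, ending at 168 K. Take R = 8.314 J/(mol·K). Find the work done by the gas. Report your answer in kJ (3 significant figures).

W ≈ 7.90 kJ

Adiabatic ⇒ Q = 0, so W_by = −ΔU = nCᵥ(T₁ − T₂).
Cᵥ = 3R/2 = 12.47 J/(mol·K).
W = (3.25)(12.47)(363 − 168) = 7903 J.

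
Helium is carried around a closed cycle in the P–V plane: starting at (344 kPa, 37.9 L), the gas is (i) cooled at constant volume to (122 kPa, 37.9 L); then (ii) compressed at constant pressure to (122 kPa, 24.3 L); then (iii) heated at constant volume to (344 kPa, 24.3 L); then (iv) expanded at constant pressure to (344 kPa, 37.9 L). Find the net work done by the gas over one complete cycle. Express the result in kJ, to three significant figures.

W_net ≈ 3.02 kJ

Constant-volume legs do no work.
W(ii) = (122)(24.3 − 37.9) = -1659 J; W(iv) = (344)(37.9 − 24.3) = 4678 J.
W_net = -1659 + 4678 = 3019 J (the clockwise enclosed area).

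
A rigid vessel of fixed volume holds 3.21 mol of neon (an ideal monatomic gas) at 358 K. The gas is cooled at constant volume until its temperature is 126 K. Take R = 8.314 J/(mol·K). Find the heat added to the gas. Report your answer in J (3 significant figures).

Constant volume ⇒ W = 0, so Q = ΔU = nCᵥΔT with Cᵥ = 3R/2 = 12.47 J/(mol·K).
ΔU = (3.21)(12.47)(126 − 358) = -9287 J.

Q ≈ -9290 J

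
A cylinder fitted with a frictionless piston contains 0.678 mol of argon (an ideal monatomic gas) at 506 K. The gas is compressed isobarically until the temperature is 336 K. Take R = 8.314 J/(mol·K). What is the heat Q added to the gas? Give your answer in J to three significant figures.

Isobaric: W = nRΔT = (0.678)(8.314)(-170) = -958.3 J.
ΔU = nCᵥΔT with Cᵥ = 3R/2: ΔU = (0.678)(12.47)(-170) = -1437 J.
Q = ΔU + W = -1437 − 958.3 = -2396 J.

Q ≈ -2400 J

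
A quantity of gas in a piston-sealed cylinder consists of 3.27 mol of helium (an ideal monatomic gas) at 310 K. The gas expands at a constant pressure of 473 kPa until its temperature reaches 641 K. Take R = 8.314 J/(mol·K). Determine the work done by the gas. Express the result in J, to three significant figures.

Isobaric: W = P ΔV = nR ΔT.
W = (3.27)(8.314)(641 − 310) = 8999 J.

W ≈ 9000 J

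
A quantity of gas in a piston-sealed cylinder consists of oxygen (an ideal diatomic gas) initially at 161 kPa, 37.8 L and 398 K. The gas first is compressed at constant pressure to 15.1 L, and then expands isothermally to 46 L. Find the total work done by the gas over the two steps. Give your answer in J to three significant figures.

W_total ≈ -947 J

Step 1 (isobaric): W = PΔV = (161 kPa)(15.1 − 37.8 L) = -3655 J.
After step 1: P = 161 kPa, V = 15.1 L, T = 159 K.
Step 2 (isothermal): W = P₁V₁ ln(V₂/V₁) = (2431) ln(46/15.1) = 2708 J.
W_total = -3655 + 2708 = -946.6 J.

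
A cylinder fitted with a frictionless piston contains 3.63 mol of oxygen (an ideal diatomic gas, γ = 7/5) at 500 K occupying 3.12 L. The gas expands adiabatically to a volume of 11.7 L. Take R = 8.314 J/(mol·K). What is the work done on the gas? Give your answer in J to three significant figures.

Adiabatic: TV^(γ−1) = const with γ = 7/5.
T₂ = T₁ (V₁/V₂)^(γ−1) = 500 × (3.12/11.7)^0.4 = 500 × 0.5894 = 294.7 K.
W_by = nCᵥ(T₁ − T₂) = (3.63)(20.79)(500 − 294.7) = 15491 J.
Work on gas = −W_by = -15491 J.

W ≈ -15500 J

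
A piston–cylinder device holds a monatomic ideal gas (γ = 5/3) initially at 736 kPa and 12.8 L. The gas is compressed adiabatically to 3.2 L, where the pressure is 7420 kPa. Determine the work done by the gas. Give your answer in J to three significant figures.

Adiabatic: W = (P₁V₁ − P₂V₂)/(γ − 1) with γ = 5/3.
P₁V₁ = 9421 J, P₂V₂ = 23744 J.
W = (9421 − 23744) / 0.6667 = -21485 J.

W ≈ -21500 J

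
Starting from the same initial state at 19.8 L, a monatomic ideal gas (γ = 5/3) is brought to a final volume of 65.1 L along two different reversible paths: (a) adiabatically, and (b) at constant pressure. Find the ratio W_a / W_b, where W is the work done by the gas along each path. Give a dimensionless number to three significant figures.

Path (a) adiabatic: W = P₁V₁(1 − (V₁/V₂)^(γ−1))/(γ−1) → W_a/(P₁V₁) = 0.8216.
Path (b) isobaric: W = P₁(V₂ − V₁) → W_b/(P₁V₁) = 2.288.
W_a / W_b = 0.8216 / 2.288 = 0.3591.

W_a / W_b ≈ 0.359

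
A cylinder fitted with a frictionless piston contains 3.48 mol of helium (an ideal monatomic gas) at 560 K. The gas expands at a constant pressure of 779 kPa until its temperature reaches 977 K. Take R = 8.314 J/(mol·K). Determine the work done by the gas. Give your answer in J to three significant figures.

Isobaric: W = P ΔV = nR ΔT.
W = (3.48)(8.314)(977 − 560) = 12065 J.

W ≈ 12100 J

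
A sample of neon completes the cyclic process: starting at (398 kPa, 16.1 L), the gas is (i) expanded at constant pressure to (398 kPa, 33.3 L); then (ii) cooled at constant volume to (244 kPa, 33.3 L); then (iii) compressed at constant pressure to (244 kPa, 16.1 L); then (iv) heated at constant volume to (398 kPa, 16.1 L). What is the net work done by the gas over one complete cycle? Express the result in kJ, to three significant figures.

W_net ≈ 2.65 kJ

Constant-volume legs do no work.
W(i) = (398)(33.3 − 16.1) = 6846 J; W(iii) = (244)(16.1 − 33.3) = -4197 J.
W_net = 6846 − 4197 = 2649 J (the clockwise enclosed area).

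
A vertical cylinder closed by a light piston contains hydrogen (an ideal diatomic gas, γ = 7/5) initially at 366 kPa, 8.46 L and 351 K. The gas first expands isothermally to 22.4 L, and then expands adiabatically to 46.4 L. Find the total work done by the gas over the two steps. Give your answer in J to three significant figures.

W_total ≈ 4970 J

Step 1 (isothermal): W = P₁V₁ ln(V₂/V₁) = (3096) ln(22.4/8.46) = 3015 J.
After step 1: P = 138.2 kPa, V = 22.4 L, T = 351 K.
Step 2 (adiabatic): W = (P₁V₁ − P₂V₂)/(γ−1) = (3096 − 2314)/0.4 = 1956 J.
W_total = 3015 + 1956 = 4971 J.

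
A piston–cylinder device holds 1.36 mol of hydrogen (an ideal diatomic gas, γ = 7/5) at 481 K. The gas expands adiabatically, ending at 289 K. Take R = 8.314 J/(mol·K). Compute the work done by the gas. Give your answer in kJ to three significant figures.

Adiabatic ⇒ Q = 0, so W_by = −ΔU = nCᵥ(T₁ − T₂).
Cᵥ = 5R/2 = 20.79 J/(mol·K).
W = (1.36)(20.79)(481 − 289) = 5427 J.

W ≈ 5.43 kJ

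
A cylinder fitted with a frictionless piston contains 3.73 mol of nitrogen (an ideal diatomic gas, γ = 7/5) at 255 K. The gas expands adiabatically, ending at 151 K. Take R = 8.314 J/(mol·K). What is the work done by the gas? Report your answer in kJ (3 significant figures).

W ≈ 8.06 kJ

Adiabatic ⇒ Q = 0, so W_by = −ΔU = nCᵥ(T₁ − T₂).
Cᵥ = 5R/2 = 20.79 J/(mol·K).
W = (3.73)(20.79)(255 − 151) = 8063 J.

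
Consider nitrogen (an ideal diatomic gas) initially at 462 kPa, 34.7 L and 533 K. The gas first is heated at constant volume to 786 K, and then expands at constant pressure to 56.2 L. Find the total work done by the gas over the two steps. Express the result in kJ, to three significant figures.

W_total ≈ 14.6 kJ

Step 1 (isochoric): W = 0 (constant volume).
After step 1: P = 681.3 kPa (V unchanged).
Step 2 (isobaric): W = PΔV = (681.3 kPa)(56.2 − 34.7 L) = 14648 J.
W_total = 0 + 14648 = 14648 J.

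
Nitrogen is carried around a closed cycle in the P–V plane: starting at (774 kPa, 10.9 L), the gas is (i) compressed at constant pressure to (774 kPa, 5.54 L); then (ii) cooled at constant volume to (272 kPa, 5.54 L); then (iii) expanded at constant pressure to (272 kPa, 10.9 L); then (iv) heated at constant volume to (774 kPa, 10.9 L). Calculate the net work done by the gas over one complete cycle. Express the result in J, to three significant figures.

Constant-volume legs do no work.
W(i) = (774)(5.54 − 10.9) = -4149 J; W(iii) = (272)(10.9 − 5.54) = 1458 J.
W_net = -4149 + 1458 = -2691 J (the counter-clockwise enclosed area).

W_net ≈ -2690 J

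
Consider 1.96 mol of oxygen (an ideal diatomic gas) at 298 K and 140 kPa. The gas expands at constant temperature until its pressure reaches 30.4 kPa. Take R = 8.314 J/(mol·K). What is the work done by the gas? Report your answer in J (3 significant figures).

W ≈ 7420 J

Isothermal process: W = nRT ln(V₂/V₁) = nRT ln(P₁/P₂).
W = (1.96)(8.314)(298) × ln(140/30.4)
  = 4856 × ln(4.605) = 4856 × 1.527
W_by_gas = 7416 J.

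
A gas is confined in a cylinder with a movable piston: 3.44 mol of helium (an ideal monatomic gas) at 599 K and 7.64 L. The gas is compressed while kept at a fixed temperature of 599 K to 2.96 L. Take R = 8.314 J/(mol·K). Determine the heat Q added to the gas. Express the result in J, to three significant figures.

Isothermal ⇒ ΔU = 0, so Q = W = nRT ln(V₂/V₁).
Q = (3.44)(8.314)(599) ln(2.96/7.64) = 17131 × -0.9482 = -16244 J.

Q ≈ -16200 J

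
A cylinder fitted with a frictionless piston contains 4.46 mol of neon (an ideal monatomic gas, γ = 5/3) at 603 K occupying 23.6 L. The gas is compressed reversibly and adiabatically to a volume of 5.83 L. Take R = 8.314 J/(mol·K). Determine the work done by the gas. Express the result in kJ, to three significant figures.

W ≈ -51.6 kJ

Adiabatic: TV^(γ−1) = const with γ = 5/3.
T₂ = T₁ (V₁/V₂)^(γ−1) = 603 × (23.6/5.83)^0.667 = 603 × 2.54 = 1532 K.
W_by = nCᵥ(T₁ − T₂) = (4.46)(12.47)(603 − 1532) = -51650 J.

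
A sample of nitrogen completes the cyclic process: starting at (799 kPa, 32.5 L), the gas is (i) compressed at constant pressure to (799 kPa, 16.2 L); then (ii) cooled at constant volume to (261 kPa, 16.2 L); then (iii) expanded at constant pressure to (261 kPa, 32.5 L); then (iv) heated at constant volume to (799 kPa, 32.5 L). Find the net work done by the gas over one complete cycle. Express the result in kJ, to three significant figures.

W_net ≈ -8.77 kJ

Constant-volume legs do no work.
W(i) = (799)(16.2 − 32.5) = -13024 J; W(iii) = (261)(32.5 − 16.2) = 4254 J.
W_net = -13024 + 4254 = -8769 J (the counter-clockwise enclosed area).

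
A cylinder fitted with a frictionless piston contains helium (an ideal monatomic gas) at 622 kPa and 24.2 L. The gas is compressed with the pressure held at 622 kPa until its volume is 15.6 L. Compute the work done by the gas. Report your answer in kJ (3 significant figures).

W ≈ -5.35 kJ

Isobaric: W = P ΔV.
W = (622 kPa)(15.6 − 24.2 L) = (622)(-8.6) = -5349 J.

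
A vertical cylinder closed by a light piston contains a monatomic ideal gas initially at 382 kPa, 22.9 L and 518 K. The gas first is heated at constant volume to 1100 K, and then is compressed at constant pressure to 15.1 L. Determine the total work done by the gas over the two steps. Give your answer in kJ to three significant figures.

W_total ≈ -6.33 kJ

Step 1 (isochoric): W = 0 (constant volume).
After step 1: P = 811.2 kPa (V unchanged).
Step 2 (isobaric): W = PΔV = (811.2 kPa)(15.1 − 22.9 L) = -6327 J.
W_total = 0 − 6327 = -6327 J.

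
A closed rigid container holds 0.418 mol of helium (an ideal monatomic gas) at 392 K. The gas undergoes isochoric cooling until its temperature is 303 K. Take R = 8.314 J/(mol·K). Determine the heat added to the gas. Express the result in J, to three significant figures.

Constant volume ⇒ W = 0, so Q = ΔU = nCᵥΔT with Cᵥ = 3R/2 = 12.47 J/(mol·K).
ΔU = (0.418)(12.47)(303 − 392) = -463.9 J.

Q ≈ -464 J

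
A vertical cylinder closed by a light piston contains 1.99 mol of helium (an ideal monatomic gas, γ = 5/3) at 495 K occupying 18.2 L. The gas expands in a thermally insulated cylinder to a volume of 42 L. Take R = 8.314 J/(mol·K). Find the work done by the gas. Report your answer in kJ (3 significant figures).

W ≈ 5.25 kJ

Adiabatic: TV^(γ−1) = const with γ = 5/3.
T₂ = T₁ (V₁/V₂)^(γ−1) = 495 × (18.2/42)^0.667 = 495 × 0.5726 = 283.5 K.
W_by = nCᵥ(T₁ − T₂) = (1.99)(12.47)(495 − 283.5) = 5250 J.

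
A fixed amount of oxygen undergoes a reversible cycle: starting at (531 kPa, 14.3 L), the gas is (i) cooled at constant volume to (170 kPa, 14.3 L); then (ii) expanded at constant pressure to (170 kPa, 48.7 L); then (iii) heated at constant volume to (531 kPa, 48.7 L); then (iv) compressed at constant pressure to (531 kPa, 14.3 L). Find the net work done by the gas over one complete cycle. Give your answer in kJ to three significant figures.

W_net ≈ -12.4 kJ

Constant-volume legs do no work.
W(ii) = (170)(48.7 − 14.3) = 5848 J; W(iv) = (531)(14.3 − 48.7) = -18266 J.
W_net = 5848 − 18266 = -12418 J (the counter-clockwise enclosed area).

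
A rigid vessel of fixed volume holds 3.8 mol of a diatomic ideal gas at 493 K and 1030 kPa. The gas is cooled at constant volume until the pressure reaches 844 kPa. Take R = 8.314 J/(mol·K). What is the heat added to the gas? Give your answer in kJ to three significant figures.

Q ≈ -7.03 kJ

Constant volume ⇒ W = 0, so Q = ΔU = nCᵥΔT with Cᵥ = 5R/2 = 20.79 J/(mol·K).
At constant V, T₂/T₁ = P₂/P₁ ⇒ ΔT = T₁(P₂/P₁ − 1) = 493·(844/1030 − 1) = -89.03 K.
ΔU = (3.8)(20.79)(-89.03) = -7032 J.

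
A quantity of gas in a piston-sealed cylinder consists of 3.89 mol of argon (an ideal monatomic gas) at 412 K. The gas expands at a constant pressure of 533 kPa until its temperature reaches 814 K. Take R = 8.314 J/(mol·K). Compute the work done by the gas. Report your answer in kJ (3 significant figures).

Isobaric: W = P ΔV = nR ΔT.
W = (3.89)(8.314)(814 − 412) = 13001 J.

W ≈ 13.0 kJ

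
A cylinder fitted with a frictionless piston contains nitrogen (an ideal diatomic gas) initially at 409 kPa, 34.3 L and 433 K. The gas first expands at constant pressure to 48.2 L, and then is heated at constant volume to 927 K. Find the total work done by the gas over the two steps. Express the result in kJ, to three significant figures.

Step 1 (isobaric): W = PΔV = (409 kPa)(48.2 − 34.3 L) = 5685 J.
Step 2 (isochoric): W = 0 (constant volume).
W_total = 5685 + 0 = 5685 J.

W_total ≈ 5.69 kJ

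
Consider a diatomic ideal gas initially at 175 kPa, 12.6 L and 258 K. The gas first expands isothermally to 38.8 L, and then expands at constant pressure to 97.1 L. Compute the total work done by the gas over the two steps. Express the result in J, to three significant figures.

Step 1 (isothermal): W = P₁V₁ ln(V₂/V₁) = (2205) ln(38.8/12.6) = 2480 J.
After step 1: P = 56.83 kPa, V = 38.8 L, T = 258 K.
Step 2 (isobaric): W = PΔV = (56.83 kPa)(97.1 − 38.8 L) = 3313 J.
W_total = 2480 + 3313 = 5793 J.

W_total ≈ 5790 J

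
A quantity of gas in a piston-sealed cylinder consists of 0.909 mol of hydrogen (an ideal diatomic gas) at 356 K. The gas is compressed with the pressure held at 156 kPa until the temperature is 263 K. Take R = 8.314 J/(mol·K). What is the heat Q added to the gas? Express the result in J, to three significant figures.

Isobaric: W = nRΔT = (0.909)(8.314)(-93) = -702.8 J.
ΔU = nCᵥΔT with Cᵥ = 5R/2: ΔU = (0.909)(20.79)(-93) = -1757 J.
Q = ΔU + W = -1757 − 702.8 = -2460 J.

Q ≈ -2460 J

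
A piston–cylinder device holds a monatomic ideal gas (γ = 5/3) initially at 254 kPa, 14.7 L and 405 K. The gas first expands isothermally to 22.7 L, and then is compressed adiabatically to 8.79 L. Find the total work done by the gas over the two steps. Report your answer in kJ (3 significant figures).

W_total ≈ -3.32 kJ

Step 1 (isothermal): W = P₁V₁ ln(V₂/V₁) = (3734) ln(22.7/14.7) = 1622 J.
After step 1: P = 164.5 kPa, V = 22.7 L, T = 405 K.
Step 2 (adiabatic): W = (P₁V₁ − P₂V₂)/(γ−1) = (3734 − 7028)/0.667 = -4942 J.
W_total = 1622 − 4942 = -3319 J.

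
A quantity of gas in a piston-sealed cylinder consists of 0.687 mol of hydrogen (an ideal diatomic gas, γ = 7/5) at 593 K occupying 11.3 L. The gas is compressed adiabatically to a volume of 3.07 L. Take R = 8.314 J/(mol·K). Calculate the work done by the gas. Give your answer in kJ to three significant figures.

Adiabatic: TV^(γ−1) = const with γ = 7/5.
T₂ = T₁ (V₁/V₂)^(γ−1) = 593 × (11.3/3.07)^0.4 = 593 × 1.684 = 998.7 K.
W_by = nCᵥ(T₁ − T₂) = (0.687)(20.79)(593 − 998.7) = -5793 J.

W ≈ -5.79 kJ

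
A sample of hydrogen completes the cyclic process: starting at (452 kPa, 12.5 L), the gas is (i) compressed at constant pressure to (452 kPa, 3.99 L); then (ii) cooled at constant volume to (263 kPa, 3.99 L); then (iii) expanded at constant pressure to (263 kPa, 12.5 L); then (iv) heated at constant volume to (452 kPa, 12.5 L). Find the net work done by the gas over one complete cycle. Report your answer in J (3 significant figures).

W_net ≈ -1610 J

Constant-volume legs do no work.
W(i) = (452)(3.99 − 12.5) = -3847 J; W(iii) = (263)(12.5 − 3.99) = 2238 J.
W_net = -3847 + 2238 = -1608 J (the counter-clockwise enclosed area).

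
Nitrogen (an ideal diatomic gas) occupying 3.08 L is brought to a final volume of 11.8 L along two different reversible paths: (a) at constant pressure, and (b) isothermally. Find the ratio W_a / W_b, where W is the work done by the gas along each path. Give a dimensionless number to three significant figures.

Path (a) isobaric: W = P₁(V₂ − V₁) → W_a/(P₁V₁) = 2.831.
Path (b) isothermal: W = P₁V₁ ln(V₂/V₁) → W_b/(P₁V₁) = 1.343.
W_a / W_b = 2.831 / 1.343 = 2.108.

W_a / W_b ≈ 2.11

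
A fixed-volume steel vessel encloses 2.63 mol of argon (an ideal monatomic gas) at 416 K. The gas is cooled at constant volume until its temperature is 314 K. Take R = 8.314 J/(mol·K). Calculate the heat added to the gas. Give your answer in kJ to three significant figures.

Constant volume ⇒ W = 0, so Q = ΔU = nCᵥΔT with Cᵥ = 3R/2 = 12.47 J/(mol·K).
ΔU = (2.63)(12.47)(314 − 416) = -3345 J.

Q ≈ -3.35 kJ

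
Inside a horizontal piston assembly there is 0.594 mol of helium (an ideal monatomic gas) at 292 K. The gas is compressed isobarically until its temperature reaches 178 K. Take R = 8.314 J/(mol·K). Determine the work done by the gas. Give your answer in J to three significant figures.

Isobaric: W = P ΔV = nR ΔT.
W = (0.594)(8.314)(178 − 292) = -563 J.

W ≈ -563 J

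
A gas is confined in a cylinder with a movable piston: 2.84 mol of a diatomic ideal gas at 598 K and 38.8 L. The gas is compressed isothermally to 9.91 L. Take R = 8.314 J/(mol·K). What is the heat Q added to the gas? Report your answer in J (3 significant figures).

Isothermal ⇒ ΔU = 0, so Q = W = nRT ln(V₂/V₁).
Q = (2.84)(8.314)(598) ln(9.91/38.8) = 14120 × -1.365 = -19272 J.

Q ≈ -19300 J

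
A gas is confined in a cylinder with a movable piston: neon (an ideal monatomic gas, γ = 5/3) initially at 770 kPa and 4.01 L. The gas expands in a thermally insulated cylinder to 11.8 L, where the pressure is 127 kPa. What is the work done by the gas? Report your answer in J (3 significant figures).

Adiabatic: W = (P₁V₁ − P₂V₂)/(γ − 1) with γ = 5/3.
P₁V₁ = 3088 J, P₂V₂ = 1499 J.
W = (3088 − 1499) / 0.6667 = 2384 J.

W ≈ 2380 J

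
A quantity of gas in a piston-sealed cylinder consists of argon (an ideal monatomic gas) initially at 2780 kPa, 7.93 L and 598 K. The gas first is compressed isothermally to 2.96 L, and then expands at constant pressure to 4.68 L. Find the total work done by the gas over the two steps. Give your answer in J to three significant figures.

W_total ≈ -8910 J

Step 1 (isothermal): W = P₁V₁ ln(V₂/V₁) = (22045) ln(2.96/7.93) = -21725 J.
After step 1: P = 7448 kPa, V = 2.96 L, T = 598 K.
Step 2 (isobaric): W = PΔV = (7448 kPa)(4.68 − 2.96 L) = 12810 J.
W_total = -21725 + 12810 = -8915 J.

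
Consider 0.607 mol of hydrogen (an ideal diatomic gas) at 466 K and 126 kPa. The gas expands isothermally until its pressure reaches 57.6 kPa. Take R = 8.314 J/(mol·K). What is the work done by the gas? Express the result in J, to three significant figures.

Isothermal process: W = nRT ln(V₂/V₁) = nRT ln(P₁/P₂).
W = (0.607)(8.314)(466) × ln(126/57.6)
  = 2352 × ln(2.188) = 2352 × 0.7828
W_by_gas = 1841 J.

W ≈ 1840 J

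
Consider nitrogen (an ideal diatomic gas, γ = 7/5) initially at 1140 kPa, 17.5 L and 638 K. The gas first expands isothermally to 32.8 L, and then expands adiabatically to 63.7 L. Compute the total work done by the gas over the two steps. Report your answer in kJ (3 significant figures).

W_total ≈ 24.2 kJ

Step 1 (isothermal): W = P₁V₁ ln(V₂/V₁) = (19950) ln(32.8/17.5) = 12533 J.
After step 1: P = 608.2 kPa, V = 32.8 L, T = 638 K.
Step 2 (adiabatic): W = (P₁V₁ − P₂V₂)/(γ−1) = (19950 − 15298)/0.4 = 11630 J.
W_total = 12533 + 11630 = 24163 J.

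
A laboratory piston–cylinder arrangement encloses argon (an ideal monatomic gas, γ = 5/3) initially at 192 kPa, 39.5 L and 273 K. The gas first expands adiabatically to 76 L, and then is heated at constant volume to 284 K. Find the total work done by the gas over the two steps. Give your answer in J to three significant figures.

W_total ≈ 4020 J

Step 1 (adiabatic): W = (P₁V₁ − P₂V₂)/(γ−1) = (7584 − 4903)/0.667 = 4022 J.
Step 2 (isochoric): W = 0 (constant volume).
W_total = 4022 + 0 = 4022 J.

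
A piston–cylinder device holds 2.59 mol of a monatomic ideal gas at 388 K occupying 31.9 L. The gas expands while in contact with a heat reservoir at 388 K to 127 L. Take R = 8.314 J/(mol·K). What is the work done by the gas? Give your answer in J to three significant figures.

W ≈ 11500 J

Isothermal: W = nRT ln(V₂/V₁).
W = (2.59)(8.314)(388) × ln(127/31.9)
  = 8355 × 1.382
W_by_gas = 11543 J.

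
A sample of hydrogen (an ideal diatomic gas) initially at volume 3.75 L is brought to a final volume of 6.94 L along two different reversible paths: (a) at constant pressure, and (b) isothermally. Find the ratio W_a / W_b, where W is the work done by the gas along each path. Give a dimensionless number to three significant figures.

W_a / W_b ≈ 1.38

Path (a) isobaric: W = P₁(V₂ − V₁) → W_a/(P₁V₁) = 0.8507.
Path (b) isothermal: W = P₁V₁ ln(V₂/V₁) → W_b/(P₁V₁) = 0.6155.
W_a / W_b = 0.8507 / 0.6155 = 1.382.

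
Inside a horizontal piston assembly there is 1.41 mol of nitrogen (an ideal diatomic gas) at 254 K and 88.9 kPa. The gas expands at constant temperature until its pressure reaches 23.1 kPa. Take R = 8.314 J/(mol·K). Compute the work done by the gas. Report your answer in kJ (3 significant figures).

W ≈ 4.01 kJ

Isothermal process: W = nRT ln(V₂/V₁) = nRT ln(P₁/P₂).
W = (1.41)(8.314)(254) × ln(88.9/23.1)
  = 2978 × ln(3.848) = 2978 × 1.348
W_by_gas = 4013 J.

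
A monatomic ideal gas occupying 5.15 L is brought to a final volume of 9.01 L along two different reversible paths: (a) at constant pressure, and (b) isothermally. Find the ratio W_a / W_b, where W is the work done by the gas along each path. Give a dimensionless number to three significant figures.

Path (a) isobaric: W = P₁(V₂ − V₁) → W_a/(P₁V₁) = 0.7495.
Path (b) isothermal: W = P₁V₁ ln(V₂/V₁) → W_b/(P₁V₁) = 0.5593.
W_a / W_b = 0.7495 / 0.5593 = 1.34.

W_a / W_b ≈ 1.34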